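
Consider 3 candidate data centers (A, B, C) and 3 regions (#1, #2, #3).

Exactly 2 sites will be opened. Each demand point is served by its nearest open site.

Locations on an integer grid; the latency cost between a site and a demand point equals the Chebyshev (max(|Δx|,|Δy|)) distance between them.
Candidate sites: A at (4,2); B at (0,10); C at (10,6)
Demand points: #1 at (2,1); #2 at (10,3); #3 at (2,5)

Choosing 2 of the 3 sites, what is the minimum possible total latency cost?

8

Open {A, C}.
  #1→A 2, #2→C 3, #3→A 3  ⇒ total 8.
Compare {A, B}: total 11.
Compare {B, C}: total 16.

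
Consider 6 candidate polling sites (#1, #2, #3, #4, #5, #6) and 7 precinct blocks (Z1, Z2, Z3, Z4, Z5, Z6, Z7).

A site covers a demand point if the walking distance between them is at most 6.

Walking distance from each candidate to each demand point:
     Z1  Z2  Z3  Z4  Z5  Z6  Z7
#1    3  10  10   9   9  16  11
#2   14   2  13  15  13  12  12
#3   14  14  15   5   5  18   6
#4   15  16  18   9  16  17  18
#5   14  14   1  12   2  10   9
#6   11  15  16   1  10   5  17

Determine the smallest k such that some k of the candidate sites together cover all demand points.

5

Coverage sets (demand points within 6 of each site):
  #1: {Z1}
  #2: {Z2}
  #3: {Z4, Z5, Z7}
  #4: {}
  #5: {Z3, Z5}
  #6: {Z4, Z6}
No 4 sites suffice: every size-4 union leaves at least one demand point uncovered.
But {#1, #2, #3, #5, #6} covers everything, so the minimum is 5.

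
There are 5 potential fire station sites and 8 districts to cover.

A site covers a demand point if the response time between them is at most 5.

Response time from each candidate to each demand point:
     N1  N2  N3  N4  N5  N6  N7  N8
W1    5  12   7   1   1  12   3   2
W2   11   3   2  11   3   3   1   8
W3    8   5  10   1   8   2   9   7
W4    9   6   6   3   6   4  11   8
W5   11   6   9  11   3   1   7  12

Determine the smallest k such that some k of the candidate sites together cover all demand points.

2

Coverage sets (demand points within 5 of each site):
  W1: {N1, N4, N5, N7, N8}
  W2: {N2, N3, N5, N6, N7}
  W3: {N2, N4, N6}
  W4: {N4, N6}
  W5: {N5, N6}
No single site covers all 8 demand points.
But {W1, W2} covers everything, so the minimum is 2.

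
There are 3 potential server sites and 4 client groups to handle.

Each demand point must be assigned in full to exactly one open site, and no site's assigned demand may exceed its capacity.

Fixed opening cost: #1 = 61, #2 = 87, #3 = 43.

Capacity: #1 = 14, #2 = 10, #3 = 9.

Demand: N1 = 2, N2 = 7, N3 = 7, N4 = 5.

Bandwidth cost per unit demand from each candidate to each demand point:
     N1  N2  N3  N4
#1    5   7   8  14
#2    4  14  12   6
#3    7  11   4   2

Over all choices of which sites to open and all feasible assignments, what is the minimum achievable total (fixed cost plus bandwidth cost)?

233

Open {#1, #3}; cheapest assignment that respects the capacities:
  #1 (cap 14, load 14): N2, N3 — cost 7×7 + 7×8 = 105
  #3 (cap 9, load 7): N1, N4 — cost 2×7 + 5×2 = 24
  Shipping 129, fixed 104 → total 233.
  Any other capacity-feasible assignment to {#1, #3} ships for at least 129.
Compare {#1, #2}: its best feasible assignment gives total 291.
Compare {#1, #2, #3}: its best feasible assignment gives total 306.
Every other set of open sites that can feasibly serve all demand totals ≥ 291 even under its best assignment. Minimum: 233.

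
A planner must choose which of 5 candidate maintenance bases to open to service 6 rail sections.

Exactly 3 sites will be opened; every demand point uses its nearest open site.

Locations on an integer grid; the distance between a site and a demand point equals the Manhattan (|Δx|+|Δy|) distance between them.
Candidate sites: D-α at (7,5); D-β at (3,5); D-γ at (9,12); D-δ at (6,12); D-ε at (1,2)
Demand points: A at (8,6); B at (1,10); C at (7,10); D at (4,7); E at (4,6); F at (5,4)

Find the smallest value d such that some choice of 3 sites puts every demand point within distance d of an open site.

7

Open {D-α, D-β, D-γ}.
  Farthest demand point is B at distance 7 (to D-β); all others are ≤ 7.
With {D-α, D-β, D-δ} the worst case is 7.
With {D-α, D-β, D-ε} the worst case is 7.
No size-3 selection achieves below 7.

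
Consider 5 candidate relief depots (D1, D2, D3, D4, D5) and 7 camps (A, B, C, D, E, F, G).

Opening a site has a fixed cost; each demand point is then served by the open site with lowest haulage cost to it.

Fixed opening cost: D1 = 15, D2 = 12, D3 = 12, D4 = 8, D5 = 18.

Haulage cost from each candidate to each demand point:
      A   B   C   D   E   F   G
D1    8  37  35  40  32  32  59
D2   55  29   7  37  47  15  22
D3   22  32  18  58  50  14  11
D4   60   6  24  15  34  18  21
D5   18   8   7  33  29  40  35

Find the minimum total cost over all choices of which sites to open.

138

Open {D3, D4, D5}: assign each demand point to its cheapest open site.
  A→D5 18, B→D4 6, C→D5 7, D→D4 15, E→D5 29, F→D3 14, G→D3 11
  haulage cost 100, fixed 38 → total 138.
Compare {D1, D2, D4}: haulage cost 104 + fixed 35 = 139.
Compare {D1, D3, D4}: haulage cost 104 + fixed 35 = 139.
Compare {D3, D4}: haulage cost 120 + fixed 20 = 140.
All other subsets cost ≥ 139. Minimum total cost: 138.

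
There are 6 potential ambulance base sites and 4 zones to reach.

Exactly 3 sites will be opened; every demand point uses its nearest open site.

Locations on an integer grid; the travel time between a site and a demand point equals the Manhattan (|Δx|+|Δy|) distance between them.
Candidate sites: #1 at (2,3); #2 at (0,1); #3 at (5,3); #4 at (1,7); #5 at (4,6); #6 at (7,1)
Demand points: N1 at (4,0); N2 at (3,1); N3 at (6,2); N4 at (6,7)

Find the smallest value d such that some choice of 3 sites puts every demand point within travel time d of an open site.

4

Open {#1, #3, #5}.
  Farthest demand point is N1 at travel time 4 (to #3); all others are ≤ 4.
With {#1, #5, #6} the worst case is 4.
With {#2, #3, #5} the worst case is 4.
No size-3 selection achieves below 4.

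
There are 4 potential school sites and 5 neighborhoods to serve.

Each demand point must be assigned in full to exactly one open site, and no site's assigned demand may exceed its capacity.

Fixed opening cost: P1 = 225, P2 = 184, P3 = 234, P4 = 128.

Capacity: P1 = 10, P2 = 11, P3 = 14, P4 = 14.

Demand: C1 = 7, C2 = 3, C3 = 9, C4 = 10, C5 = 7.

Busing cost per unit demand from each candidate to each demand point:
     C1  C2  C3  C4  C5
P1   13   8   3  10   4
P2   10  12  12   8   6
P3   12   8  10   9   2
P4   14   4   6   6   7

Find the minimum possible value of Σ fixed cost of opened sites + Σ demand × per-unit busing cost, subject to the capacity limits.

Open {P1, P3, P4}; cheapest assignment that respects the capacities:
  P1 (cap 10, load 9): C3 — cost 9×3 = 27
  P3 (cap 14, load 14): C1, C5 — cost 7×12 + 7×2 = 98
  P4 (cap 14, load 13): C2, C4 — cost 3×4 + 10×6 = 72
  Shipping 197, fixed 587 → total 784.
  Any other capacity-feasible assignment to {P1, P3, P4} ships for at least 197.
Compare {P2, P3, P4}: its best feasible assignment gives total 790.
Compare {P1, P2, P3, P4}: its best feasible assignment gives total 954.
Every other set of open sites that can feasibly serve all demand totals ≥ 790 even under its best assignment. Minimum: 784.

784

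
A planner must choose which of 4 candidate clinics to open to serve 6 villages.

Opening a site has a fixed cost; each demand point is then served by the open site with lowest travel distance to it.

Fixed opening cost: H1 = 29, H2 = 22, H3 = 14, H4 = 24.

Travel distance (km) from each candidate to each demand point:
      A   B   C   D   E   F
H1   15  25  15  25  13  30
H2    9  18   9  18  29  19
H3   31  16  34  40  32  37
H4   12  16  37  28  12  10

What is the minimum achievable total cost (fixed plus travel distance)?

Open {H2, H4}: assign each demand point to its cheapest open site.
  A→H2 9, B→H4 16, C→H2 9, D→H2 18, E→H4 12, F→H4 10
  travel distance 74, fixed 46 → total 120.
Compare {H2}: travel distance 102 + fixed 22 = 124.
Compare {H2, H3, H4}: travel distance 74 + fixed 60 = 134.
Compare {H2, H3}: travel distance 100 + fixed 36 = 136.
All other subsets cost ≥ 124. Minimum total cost: 120.

120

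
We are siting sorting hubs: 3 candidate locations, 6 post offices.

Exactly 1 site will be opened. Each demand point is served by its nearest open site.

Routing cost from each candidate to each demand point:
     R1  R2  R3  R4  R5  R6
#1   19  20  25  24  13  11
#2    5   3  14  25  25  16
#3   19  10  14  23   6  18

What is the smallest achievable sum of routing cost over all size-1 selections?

88

Open {#2}.
  R1→#2 5, R2→#2 3, R3→#2 14, R4→#2 25, R5→#2 25, R6→#2 16  ⇒ total 88.
Compare {#3}: total 90.
Compare {#1}: total 112.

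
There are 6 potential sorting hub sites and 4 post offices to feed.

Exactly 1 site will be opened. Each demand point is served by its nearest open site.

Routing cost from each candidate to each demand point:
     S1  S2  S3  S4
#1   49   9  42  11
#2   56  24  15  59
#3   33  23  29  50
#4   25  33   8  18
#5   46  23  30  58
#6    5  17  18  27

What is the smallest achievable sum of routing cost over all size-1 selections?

67

Open {#6}.
  S1→#6 5, S2→#6 17, S3→#6 18, S4→#6 27  ⇒ total 67.
Compare {#4}: total 84.
Compare {#1}: total 111.
No size-1 selection does better; minimum is 67.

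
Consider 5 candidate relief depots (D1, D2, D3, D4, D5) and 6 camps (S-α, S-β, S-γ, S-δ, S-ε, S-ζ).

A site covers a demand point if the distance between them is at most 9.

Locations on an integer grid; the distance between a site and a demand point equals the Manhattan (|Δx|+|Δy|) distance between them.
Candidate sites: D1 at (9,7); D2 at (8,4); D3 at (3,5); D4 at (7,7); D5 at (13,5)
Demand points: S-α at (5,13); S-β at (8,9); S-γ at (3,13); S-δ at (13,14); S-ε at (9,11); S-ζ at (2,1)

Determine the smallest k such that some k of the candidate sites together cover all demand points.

3

Coverage sets (demand points within 9 of each site):
  D1: {S-β, S-ε}
  D2: {S-β, S-ε, S-ζ}
  D3: {S-β, S-γ, S-ζ}
  D4: {S-α, S-β, S-ε}
  D5: {S-β, S-δ}
No 2 sites suffice: every size-2 union leaves at least one demand point uncovered.
But {D3, D4, D5} covers everything, so the minimum is 3.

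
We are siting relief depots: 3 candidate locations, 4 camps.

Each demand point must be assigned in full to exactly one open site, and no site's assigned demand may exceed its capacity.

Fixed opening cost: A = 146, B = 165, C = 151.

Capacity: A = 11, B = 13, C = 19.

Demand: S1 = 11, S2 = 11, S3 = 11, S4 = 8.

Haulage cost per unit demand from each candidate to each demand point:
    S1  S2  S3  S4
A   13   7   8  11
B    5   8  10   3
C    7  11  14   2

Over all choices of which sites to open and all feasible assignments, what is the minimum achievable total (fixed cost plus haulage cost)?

731

Open {A, B, C}; cheapest assignment that respects the capacities:
  A (cap 11, load 11): S3 — cost 11×8 = 88
  B (cap 13, load 11): S2 — cost 11×8 = 88
  C (cap 19, load 19): S1, S4 — cost 11×7 + 8×2 = 93
  Shipping 269, fixed 462 → total 731.
  Any other capacity-feasible assignment to {A, B, C} ships for at least 269.
Total demand is 41 and no other set of sites has combined capacity ≥ 41, so {A, B, C} is the only feasible choice of open sites. Minimum: 731.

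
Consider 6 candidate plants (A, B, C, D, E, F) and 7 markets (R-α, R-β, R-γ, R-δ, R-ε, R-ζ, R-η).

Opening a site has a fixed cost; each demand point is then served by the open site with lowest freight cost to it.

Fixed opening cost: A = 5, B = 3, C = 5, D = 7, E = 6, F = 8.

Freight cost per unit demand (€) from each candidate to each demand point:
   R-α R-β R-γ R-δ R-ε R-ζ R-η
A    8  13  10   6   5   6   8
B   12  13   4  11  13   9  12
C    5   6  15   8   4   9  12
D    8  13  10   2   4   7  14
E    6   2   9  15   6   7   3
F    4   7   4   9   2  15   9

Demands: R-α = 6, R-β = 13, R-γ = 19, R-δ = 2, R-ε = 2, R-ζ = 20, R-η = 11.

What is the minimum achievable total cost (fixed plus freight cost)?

313

Open {A, D, E, F}: assign each demand point to its cheapest open site.
  R-α→F 6×4=24, R-β→E 13×2=26, R-γ→F 19×4=76, R-δ→D 2×2=4, R-ε→F 2×2=4, R-ζ→A 20×6=120, R-η→E 11×3=33
  freight cost 287, fixed 26 → total 313.
Compare {A, E, F}: freight cost 295 + fixed 19 = 314.
Compare {A, B, D, E, F}: freight cost 287 + fixed 29 = 316.
Compare {A, B, E, F}: freight cost 295 + fixed 22 = 317.
All other subsets cost ≥ 314. Minimum total cost: 313.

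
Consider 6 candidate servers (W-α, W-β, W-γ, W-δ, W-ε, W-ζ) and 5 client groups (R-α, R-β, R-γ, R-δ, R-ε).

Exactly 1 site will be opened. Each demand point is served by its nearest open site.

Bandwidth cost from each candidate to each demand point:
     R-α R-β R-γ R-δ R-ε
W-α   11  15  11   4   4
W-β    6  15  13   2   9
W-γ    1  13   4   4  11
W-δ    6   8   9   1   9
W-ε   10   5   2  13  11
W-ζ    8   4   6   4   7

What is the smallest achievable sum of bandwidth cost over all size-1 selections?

Open {W-ζ}.
  R-α→W-ζ 8, R-β→W-ζ 4, R-γ→W-ζ 6, R-δ→W-ζ 4, R-ε→W-ζ 7  ⇒ total 29.
Compare {W-γ}: total 33.
Compare {W-δ}: total 33.
No size-1 selection does better; minimum is 29.

29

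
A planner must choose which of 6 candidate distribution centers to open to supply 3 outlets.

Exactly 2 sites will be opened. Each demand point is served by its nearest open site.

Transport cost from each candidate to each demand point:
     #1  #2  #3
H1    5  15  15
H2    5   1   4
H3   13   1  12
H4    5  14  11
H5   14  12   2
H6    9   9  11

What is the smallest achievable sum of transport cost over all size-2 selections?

8

Open {H2, H5}.
  #1→H2 5, #2→H2 1, #3→H5 2  ⇒ total 8.
Compare {H1, H2}: total 10.
Compare {H2, H3}: total 10.
No size-2 selection does better; minimum is 8.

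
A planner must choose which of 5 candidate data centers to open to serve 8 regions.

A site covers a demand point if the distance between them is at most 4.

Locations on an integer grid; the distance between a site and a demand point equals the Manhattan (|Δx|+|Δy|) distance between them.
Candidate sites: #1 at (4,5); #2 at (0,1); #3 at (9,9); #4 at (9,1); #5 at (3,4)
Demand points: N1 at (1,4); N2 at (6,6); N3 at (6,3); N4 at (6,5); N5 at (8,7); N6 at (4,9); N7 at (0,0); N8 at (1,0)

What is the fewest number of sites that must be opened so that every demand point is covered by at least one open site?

Coverage sets (demand points within 4 of each site):
  #1: {N1, N2, N3, N4, N6}
  #2: {N1, N7, N8}
  #3: {N5}
  #4: {}
  #5: {N1, N3, N4}
No 2 sites suffice: every size-2 union leaves at least one demand point uncovered.
But {#1, #2, #3} covers everything, so the minimum is 3.

3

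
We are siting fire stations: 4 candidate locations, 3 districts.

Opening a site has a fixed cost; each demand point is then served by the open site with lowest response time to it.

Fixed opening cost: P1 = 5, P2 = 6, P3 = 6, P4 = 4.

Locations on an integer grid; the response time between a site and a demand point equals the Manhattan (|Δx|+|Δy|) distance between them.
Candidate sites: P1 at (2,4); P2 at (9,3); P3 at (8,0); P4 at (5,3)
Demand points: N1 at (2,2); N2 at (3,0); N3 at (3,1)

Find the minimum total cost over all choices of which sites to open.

16

Open {P1}: assign each demand point to its cheapest open site.
  N1→P1 2, N2→P1 5, N3→P1 4
  response time 11, fixed 5 → total 16.
Compare {P4}: response time 13 + fixed 4 = 17.
Compare {P1, P4}: response time 11 + fixed 9 = 20.
Compare {P1, P2}: response time 11 + fixed 11 = 22.
All other subsets cost ≥ 17. Minimum total cost: 16.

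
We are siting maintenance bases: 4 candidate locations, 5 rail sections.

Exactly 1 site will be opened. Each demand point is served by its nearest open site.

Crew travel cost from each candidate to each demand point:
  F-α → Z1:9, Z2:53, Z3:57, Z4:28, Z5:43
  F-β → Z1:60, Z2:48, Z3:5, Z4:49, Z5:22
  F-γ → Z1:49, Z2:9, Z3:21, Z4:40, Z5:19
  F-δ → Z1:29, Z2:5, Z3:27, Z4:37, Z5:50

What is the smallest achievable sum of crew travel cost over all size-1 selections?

Open {F-γ}.
  Z1→F-γ 49, Z2→F-γ 9, Z3→F-γ 21, Z4→F-γ 40, Z5→F-γ 19  ⇒ total 138.
Compare {F-δ}: total 148.
Compare {F-β}: total 184.
No size-1 selection does better; minimum is 138.

138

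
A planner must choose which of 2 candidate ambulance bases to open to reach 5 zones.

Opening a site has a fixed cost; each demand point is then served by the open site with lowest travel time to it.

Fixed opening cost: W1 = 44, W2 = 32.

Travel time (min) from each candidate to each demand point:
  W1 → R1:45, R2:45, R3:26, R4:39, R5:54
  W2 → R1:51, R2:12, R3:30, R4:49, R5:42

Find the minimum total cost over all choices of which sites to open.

Open {W2}: assign each demand point to its cheapest open site.
  R1→W2 51, R2→W2 12, R3→W2 30, R4→W2 49, R5→W2 42
  travel time 184, fixed 32 → total 216.
Compare {W1, W2}: travel time 164 + fixed 76 = 240.
Compare {W1}: travel time 209 + fixed 44 = 253.

216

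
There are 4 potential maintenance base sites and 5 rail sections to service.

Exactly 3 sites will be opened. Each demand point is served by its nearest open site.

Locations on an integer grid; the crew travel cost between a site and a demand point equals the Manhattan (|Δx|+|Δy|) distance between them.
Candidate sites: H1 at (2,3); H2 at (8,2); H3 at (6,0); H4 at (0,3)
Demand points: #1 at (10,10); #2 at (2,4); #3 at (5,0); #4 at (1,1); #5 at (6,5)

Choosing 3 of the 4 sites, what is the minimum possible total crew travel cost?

20

Open {H1, H2, H3}.
  #1→H2 10, #2→H1 1, #3→H3 1, #4→H1 3, #5→H2 5  ⇒ total 20.
Compare {H2, H3, H4}: total 22.
Compare {H1, H2, H4}: total 24.
No size-3 selection does better; minimum is 20.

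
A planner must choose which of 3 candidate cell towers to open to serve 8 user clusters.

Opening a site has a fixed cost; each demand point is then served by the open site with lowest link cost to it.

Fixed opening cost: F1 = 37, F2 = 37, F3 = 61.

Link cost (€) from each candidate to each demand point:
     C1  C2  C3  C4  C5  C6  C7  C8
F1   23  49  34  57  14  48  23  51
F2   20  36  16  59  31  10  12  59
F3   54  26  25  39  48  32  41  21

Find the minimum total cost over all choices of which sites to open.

Open {F2, F3}: assign each demand point to its cheapest open site.
  C1→F2 20, C2→F3 26, C3→F2 16, C4→F3 39, C5→F2 31, C6→F2 10, C7→F2 12, C8→F3 21
  link cost 175, fixed 98 → total 273.
Compare {F2}: link cost 243 + fixed 37 = 280.
Compare {F1, F2}: link cost 216 + fixed 74 = 290.
Compare {F1, F2, F3}: link cost 158 + fixed 135 = 293.
All other subsets cost ≥ 280. Minimum total cost: 273.

273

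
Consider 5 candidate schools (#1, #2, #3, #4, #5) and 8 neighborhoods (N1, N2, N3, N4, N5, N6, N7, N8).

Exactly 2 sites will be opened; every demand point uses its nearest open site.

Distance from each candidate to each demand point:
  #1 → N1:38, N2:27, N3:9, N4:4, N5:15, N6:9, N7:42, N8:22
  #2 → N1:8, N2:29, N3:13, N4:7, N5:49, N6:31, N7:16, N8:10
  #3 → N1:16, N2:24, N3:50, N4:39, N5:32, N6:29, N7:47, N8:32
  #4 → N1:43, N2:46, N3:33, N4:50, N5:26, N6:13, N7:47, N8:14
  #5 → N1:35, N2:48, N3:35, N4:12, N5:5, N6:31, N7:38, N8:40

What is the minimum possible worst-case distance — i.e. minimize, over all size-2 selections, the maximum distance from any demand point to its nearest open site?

27

Open {#1, #2}.
  Farthest demand point is N2 at distance 27 (to #1); all others are ≤ 27.
With {#2, #4} the worst case is 29.
With {#2, #5} the worst case is 31.
No size-2 selection achieves below 27.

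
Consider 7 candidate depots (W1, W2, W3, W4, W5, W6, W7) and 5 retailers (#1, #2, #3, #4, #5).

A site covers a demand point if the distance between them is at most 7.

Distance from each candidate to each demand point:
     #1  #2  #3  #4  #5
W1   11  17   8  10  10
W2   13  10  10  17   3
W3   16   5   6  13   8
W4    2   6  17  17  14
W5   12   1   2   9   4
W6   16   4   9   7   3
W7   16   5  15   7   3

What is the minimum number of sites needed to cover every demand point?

Coverage sets (demand points within 7 of each site):
  W1: {}
  W2: {#5}
  W3: {#2, #3}
  W4: {#1, #2}
  W5: {#2, #3, #5}
  W6: {#2, #4, #5}
  W7: {#2, #4, #5}
No 2 sites suffice: every size-2 union leaves at least one demand point uncovered.
But {W3, W4, W6} covers everything, so the minimum is 3.

3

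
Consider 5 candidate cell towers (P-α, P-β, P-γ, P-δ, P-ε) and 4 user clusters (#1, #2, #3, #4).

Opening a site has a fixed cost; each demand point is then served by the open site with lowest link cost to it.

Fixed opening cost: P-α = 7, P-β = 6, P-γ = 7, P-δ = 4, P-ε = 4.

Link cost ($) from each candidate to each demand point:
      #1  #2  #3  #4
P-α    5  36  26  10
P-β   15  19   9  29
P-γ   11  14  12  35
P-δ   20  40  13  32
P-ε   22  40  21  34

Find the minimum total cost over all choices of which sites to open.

Open {P-α, P-γ}: assign each demand point to its cheapest open site.
  #1→P-α 5, #2→P-γ 14, #3→P-γ 12, #4→P-α 10
  link cost 41, fixed 14 → total 55.
Compare {P-α, P-β}: link cost 43 + fixed 13 = 56.
Compare {P-α, P-β, P-γ}: link cost 38 + fixed 20 = 58.
Compare {P-α, P-γ, P-δ}: link cost 41 + fixed 18 = 59.
All other subsets cost ≥ 56. Minimum total cost: 55.

55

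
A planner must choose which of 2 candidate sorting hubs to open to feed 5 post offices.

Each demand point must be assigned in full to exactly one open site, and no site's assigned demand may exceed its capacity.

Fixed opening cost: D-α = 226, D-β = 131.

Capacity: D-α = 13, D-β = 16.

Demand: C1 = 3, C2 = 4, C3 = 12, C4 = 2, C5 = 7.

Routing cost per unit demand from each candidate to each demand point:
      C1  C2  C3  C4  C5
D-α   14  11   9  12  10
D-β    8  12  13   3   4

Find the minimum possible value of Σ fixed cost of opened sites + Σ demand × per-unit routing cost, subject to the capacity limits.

Open {D-α, D-β}; cheapest assignment that respects the capacities:
  D-α (cap 13, load 12): C3 — cost 12×9 = 108
  D-β (cap 16, load 16): C1, C2, C4, C5 — cost 3×8 + 4×12 + 2×3 + 7×4 = 106
  Shipping 214, fixed 357 → total 571.
  Any other capacity-feasible assignment to {D-α, D-β} ships for at least 214.
Total demand is 28 and no other set of sites has combined capacity ≥ 28, so {D-α, D-β} is the only feasible choice of open sites. Minimum: 571.

571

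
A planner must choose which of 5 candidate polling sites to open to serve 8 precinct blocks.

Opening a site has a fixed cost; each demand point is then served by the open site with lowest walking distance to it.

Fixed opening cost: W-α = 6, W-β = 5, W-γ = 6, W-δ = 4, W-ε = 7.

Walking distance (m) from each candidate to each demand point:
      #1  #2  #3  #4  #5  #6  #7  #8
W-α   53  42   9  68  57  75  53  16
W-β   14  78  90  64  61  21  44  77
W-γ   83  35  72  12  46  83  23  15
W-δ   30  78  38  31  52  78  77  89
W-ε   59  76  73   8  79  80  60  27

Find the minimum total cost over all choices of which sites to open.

Open {W-α, W-β, W-γ}: assign each demand point to its cheapest open site.
  #1→W-β 14, #2→W-γ 35, #3→W-α 9, #4→W-γ 12, #5→W-γ 46, #6→W-β 21, #7→W-γ 23, #8→W-γ 15
  walking distance 175, fixed 17 → total 192.
Compare {W-α, W-β, W-γ, W-ε}: walking distance 171 + fixed 24 = 195.
Compare {W-α, W-β, W-γ, W-δ}: walking distance 175 + fixed 21 = 196.
Compare {W-α, W-β, W-γ, W-δ, W-ε}: walking distance 171 + fixed 28 = 199.
All other subsets cost ≥ 195. Minimum total cost: 192.

192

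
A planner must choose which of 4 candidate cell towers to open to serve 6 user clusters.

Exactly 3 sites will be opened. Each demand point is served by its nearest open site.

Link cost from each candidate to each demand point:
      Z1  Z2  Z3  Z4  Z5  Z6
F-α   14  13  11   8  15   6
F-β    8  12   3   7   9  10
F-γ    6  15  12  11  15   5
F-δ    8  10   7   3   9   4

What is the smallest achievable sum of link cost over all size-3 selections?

35

Open {F-β, F-γ, F-δ}.
  Z1→F-γ 6, Z2→F-δ 10, Z3→F-β 3, Z4→F-δ 3, Z5→F-β 9, Z6→F-δ 4  ⇒ total 35.
Compare {F-α, F-β, F-δ}: total 37.
Compare {F-α, F-γ, F-δ}: total 39.
No size-3 selection does better; minimum is 35.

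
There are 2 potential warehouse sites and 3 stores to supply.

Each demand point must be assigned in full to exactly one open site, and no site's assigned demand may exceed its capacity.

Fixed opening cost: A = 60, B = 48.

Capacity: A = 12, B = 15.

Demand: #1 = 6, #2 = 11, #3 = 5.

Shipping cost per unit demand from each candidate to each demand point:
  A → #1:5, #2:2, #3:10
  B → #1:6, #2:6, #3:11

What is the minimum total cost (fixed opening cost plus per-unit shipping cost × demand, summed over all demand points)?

Open {A, B}; cheapest assignment that respects the capacities:
  A (cap 12, load 11): #2 — cost 11×2 = 22
  B (cap 15, load 11): #1, #3 — cost 6×6 + 5×11 = 91
  Shipping 113, fixed 108 → total 221.
  Any other capacity-feasible assignment to {A, B} ships for at least 113.
Total demand is 22 and no other set of sites has combined capacity ≥ 22, so {A, B} is the only feasible choice of open sites. Minimum: 221.

221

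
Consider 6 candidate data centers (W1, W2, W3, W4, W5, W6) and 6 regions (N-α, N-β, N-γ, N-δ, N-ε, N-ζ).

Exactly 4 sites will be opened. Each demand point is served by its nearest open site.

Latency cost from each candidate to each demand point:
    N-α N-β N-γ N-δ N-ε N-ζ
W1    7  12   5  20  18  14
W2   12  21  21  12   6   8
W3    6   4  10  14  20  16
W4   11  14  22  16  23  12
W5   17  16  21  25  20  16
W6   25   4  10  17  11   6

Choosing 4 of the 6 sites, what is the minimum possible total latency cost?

Open {W1, W2, W3, W6}.
  N-α→W3 6, N-β→W3 4, N-γ→W1 5, N-δ→W2 12, N-ε→W2 6, N-ζ→W6 6  ⇒ total 39.
Compare {W1, W2, W4, W6}: total 40.
Compare {W1, W2, W5, W6}: total 40.
No size-4 selection does better; minimum is 39.

39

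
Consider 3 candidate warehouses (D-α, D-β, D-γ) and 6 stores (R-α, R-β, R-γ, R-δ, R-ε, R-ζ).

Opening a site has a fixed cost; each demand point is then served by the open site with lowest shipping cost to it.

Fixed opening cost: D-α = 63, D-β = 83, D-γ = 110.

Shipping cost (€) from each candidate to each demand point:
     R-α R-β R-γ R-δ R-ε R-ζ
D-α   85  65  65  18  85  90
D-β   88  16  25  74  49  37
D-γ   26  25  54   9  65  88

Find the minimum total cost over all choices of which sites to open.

Open {D-β, D-γ}: assign each demand point to its cheapest open site.
  R-α→D-γ 26, R-β→D-β 16, R-γ→D-β 25, R-δ→D-γ 9, R-ε→D-β 49, R-ζ→D-β 37
  shipping cost 162, fixed 193 → total 355.
Compare {D-β}: shipping cost 289 + fixed 83 = 372.
Compare {D-α, D-β}: shipping cost 230 + fixed 146 = 376.
Compare {D-γ}: shipping cost 267 + fixed 110 = 377.
All other subsets cost ≥ 372. Minimum total cost: 355.

355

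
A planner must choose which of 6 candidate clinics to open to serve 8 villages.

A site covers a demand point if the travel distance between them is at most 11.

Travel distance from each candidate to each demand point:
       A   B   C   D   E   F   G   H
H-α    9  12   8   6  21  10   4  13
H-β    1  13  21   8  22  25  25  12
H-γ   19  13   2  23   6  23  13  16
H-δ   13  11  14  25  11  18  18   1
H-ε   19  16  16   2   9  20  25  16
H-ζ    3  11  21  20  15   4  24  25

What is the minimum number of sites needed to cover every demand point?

2

Coverage sets (demand points within 11 of each site):
  H-α: {A, C, D, F, G}
  H-β: {A, D}
  H-γ: {C, E}
  H-δ: {B, E, H}
  H-ε: {D, E}
  H-ζ: {A, B, F}
No single site covers all 8 demand points.
But {H-α, H-δ} covers everything, so the minimum is 2.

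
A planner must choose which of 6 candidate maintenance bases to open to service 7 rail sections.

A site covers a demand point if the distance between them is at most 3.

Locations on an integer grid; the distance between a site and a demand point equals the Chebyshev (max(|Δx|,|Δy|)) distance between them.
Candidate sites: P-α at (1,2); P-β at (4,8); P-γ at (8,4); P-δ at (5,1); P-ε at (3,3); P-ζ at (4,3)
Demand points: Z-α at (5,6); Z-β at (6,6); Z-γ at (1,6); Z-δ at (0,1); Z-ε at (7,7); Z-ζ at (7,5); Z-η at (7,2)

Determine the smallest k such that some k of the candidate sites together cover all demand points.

Coverage sets (demand points within 3 of each site):
  P-α: {Z-δ}
  P-β: {Z-α, Z-β, Z-γ, Z-ε, Z-ζ}
  P-γ: {Z-α, Z-β, Z-ε, Z-ζ, Z-η}
  P-δ: {Z-η}
  P-ε: {Z-α, Z-β, Z-γ, Z-δ}
  P-ζ: {Z-α, Z-β, Z-γ, Z-ζ, Z-η}
No single site covers all 7 demand points.
But {P-γ, P-ε} covers everything, so the minimum is 2.

2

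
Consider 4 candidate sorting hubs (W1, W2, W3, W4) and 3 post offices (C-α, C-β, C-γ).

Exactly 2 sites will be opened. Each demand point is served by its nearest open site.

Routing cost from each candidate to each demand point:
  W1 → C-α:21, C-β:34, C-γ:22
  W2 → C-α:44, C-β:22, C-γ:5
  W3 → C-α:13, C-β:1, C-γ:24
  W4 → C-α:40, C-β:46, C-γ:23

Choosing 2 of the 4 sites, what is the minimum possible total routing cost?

19

Open {W2, W3}.
  C-α→W3 13, C-β→W3 1, C-γ→W2 5  ⇒ total 19.
Compare {W1, W3}: total 36.
Compare {W3, W4}: total 37.
No size-2 selection does better; minimum is 19.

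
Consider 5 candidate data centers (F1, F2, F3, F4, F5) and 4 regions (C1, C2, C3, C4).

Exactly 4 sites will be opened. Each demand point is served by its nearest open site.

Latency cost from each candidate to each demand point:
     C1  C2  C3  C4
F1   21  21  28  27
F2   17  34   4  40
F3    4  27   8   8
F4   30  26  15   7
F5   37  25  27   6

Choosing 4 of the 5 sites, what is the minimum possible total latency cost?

Open {F1, F2, F3, F5}.
  C1→F3 4, C2→F1 21, C3→F2 4, C4→F5 6  ⇒ total 35.
Compare {F1, F2, F3, F4}: total 36.
Compare {F1, F3, F4, F5}: total 39.
No size-4 selection does better; minimum is 35.

35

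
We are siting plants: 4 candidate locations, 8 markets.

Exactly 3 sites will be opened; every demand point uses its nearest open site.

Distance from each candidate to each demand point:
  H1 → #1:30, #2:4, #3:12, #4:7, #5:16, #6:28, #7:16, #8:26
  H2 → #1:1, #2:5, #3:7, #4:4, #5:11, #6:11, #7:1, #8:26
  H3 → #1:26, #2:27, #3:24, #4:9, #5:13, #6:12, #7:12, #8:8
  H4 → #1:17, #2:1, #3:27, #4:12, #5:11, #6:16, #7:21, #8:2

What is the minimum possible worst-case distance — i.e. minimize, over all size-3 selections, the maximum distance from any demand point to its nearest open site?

11

Open {H1, H2, H3}.
  Farthest demand point is #5 at distance 11 (to H2); all others are ≤ 11.
With {H1, H2, H4} the worst case is 11.
With {H2, H3, H4} the worst case is 11.
No size-3 selection achieves below 11.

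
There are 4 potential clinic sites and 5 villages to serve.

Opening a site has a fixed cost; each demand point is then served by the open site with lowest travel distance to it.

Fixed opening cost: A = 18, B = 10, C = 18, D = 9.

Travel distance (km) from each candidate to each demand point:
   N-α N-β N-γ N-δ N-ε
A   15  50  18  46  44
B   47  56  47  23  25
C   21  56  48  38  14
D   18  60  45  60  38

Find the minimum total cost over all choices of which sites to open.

159

Open {A, B}: assign each demand point to its cheapest open site.
  N-α→A 15, N-β→A 50, N-γ→A 18, N-δ→B 23, N-ε→B 25
  travel distance 131, fixed 28 → total 159.
Compare {A, B, C}: travel distance 120 + fixed 46 = 166.
Compare {A, B, D}: travel distance 131 + fixed 37 = 168.
Compare {A, C}: travel distance 135 + fixed 36 = 171.
All other subsets cost ≥ 166. Minimum total cost: 159.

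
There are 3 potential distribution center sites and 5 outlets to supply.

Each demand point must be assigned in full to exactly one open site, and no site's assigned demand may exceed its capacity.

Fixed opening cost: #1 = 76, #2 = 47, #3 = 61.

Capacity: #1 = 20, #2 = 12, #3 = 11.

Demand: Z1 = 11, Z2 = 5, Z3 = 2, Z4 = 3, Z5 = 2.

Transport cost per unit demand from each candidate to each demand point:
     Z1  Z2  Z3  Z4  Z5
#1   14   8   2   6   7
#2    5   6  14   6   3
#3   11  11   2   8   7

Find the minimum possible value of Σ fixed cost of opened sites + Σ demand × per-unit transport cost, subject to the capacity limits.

254

Open {#1, #2}; cheapest assignment that respects the capacities:
  #1 (cap 20, load 12): Z2, Z3, Z4, Z5 — cost 5×8 + 2×2 + 3×6 + 2×7 = 76
  #2 (cap 12, load 11): Z1 — cost 11×5 = 55
  Shipping 131, fixed 123 → total 254.
  Any other capacity-feasible assignment to {#1, #2} ships for at least 131.
Compare {#2, #3}: its best feasible assignment gives total 311.
Compare {#1, #2, #3}: its best feasible assignment gives total 315.
Every other set of open sites that can feasibly serve all demand totals ≥ 311 even under its best assignment. Minimum: 254.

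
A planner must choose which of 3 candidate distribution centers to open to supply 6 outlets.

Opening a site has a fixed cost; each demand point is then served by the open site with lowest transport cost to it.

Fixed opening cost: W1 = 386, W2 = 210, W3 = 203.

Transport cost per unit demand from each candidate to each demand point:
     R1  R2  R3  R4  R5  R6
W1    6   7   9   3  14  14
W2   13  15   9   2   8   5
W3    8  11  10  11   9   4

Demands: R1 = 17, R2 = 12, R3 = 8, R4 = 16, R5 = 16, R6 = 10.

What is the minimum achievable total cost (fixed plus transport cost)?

893

Open {W2}: assign each demand point to its cheapest open site.
  R1→W2 17×13=221, R2→W2 12×15=180, R3→W2 8×9=72, R4→W2 16×2=32, R5→W2 16×8=128, R6→W2 10×5=50
  transport cost 683, fixed 210 → total 893.
Compare {W3}: transport cost 708 + fixed 203 = 911.
Compare {W2, W3}: transport cost 540 + fixed 413 = 953.
Compare {W1}: transport cost 670 + fixed 386 = 1056.
All other subsets cost ≥ 911. Minimum total cost: 893.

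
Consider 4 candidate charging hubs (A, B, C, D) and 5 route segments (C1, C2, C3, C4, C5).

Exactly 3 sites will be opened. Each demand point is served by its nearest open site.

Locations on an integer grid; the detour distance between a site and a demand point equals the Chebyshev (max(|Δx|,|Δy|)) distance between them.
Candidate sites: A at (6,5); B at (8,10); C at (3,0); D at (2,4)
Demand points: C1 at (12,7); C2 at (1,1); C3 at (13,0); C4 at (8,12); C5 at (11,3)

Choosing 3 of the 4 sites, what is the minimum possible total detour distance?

Open {A, B, C}.
  C1→B 4, C2→C 2, C3→A 7, C4→B 2, C5→A 5  ⇒ total 20.
Compare {A, B, D}: total 21.
Compare {B, C, D}: total 25.
No size-3 selection does better; minimum is 20.

20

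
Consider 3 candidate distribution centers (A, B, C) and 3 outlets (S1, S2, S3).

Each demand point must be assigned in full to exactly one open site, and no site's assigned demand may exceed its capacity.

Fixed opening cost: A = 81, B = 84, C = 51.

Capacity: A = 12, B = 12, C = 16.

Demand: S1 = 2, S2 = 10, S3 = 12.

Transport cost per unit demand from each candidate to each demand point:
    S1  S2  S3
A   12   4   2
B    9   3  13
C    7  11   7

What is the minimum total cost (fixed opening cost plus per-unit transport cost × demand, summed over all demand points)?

Open {A, B}; cheapest assignment that respects the capacities:
  A (cap 12, load 12): S3 — cost 12×2 = 24
  B (cap 12, load 12): S1, S2 — cost 2×9 + 10×3 = 48
  Shipping 72, fixed 165 → total 237.
  Any other capacity-feasible assignment to {A, B} ships for at least 72.
Compare {B, C}: its best feasible assignment gives total 263.
Compare {A, C}: its best feasible assignment gives total 270.
Every other set of open sites that can feasibly serve all demand totals ≥ 263 even under its best assignment. Minimum: 237.

237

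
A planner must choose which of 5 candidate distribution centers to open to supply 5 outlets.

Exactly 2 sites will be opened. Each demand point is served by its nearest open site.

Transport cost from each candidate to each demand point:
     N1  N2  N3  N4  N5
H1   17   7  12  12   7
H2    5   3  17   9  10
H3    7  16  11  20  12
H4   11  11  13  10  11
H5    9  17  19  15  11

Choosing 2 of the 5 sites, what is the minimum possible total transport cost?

Open {H1, H2}.
  N1→H2 5, N2→H2 3, N3→H1 12, N4→H2 9, N5→H1 7  ⇒ total 36.
Compare {H2, H3}: total 38.
Compare {H2, H4}: total 40.
No size-2 selection does better; minimum is 36.

36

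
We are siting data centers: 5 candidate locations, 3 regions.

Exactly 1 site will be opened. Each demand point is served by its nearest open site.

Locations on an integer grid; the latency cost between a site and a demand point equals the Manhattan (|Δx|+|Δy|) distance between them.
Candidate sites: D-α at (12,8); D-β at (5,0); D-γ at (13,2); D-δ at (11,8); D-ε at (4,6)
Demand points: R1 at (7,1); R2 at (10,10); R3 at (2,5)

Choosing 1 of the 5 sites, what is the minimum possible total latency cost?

21

Open {D-ε}.
  R1→D-ε 8, R2→D-ε 10, R3→D-ε 3  ⇒ total 21.
Compare {D-β}: total 26.
Compare {D-δ}: total 26.
No size-1 selection does better; minimum is 21.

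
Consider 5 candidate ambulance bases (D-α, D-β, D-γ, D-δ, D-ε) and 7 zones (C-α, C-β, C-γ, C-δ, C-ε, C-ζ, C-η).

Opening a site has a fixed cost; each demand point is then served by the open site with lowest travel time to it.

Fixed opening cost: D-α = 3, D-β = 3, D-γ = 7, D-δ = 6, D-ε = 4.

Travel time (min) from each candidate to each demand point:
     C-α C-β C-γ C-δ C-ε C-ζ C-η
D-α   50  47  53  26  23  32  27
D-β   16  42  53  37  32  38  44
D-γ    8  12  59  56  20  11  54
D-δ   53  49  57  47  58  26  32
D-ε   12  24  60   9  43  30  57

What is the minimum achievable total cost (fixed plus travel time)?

154

Open {D-α, D-γ, D-ε}: assign each demand point to its cheapest open site.
  C-α→D-γ 8, C-β→D-γ 12, C-γ→D-α 53, C-δ→D-ε 9, C-ε→D-γ 20, C-ζ→D-γ 11, C-η→D-α 27
  travel time 140, fixed 14 → total 154.
Compare {D-α, D-β, D-γ, D-ε}: travel time 140 + fixed 17 = 157.
Compare {D-α, D-γ, D-δ, D-ε}: travel time 140 + fixed 20 = 160.
Compare {D-α, D-β, D-γ, D-δ, D-ε}: travel time 140 + fixed 23 = 163.
All other subsets cost ≥ 157. Minimum total cost: 154.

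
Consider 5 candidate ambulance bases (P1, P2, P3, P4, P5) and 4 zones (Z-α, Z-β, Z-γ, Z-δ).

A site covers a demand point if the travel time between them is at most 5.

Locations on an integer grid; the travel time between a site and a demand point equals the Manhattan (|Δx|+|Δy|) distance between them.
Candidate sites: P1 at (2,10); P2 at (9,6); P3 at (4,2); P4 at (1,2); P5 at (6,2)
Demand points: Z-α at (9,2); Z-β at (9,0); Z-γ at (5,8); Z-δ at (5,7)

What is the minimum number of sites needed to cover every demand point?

Coverage sets (demand points within 5 of each site):
  P1: {Z-γ}
  P2: {Z-α, Z-δ}
  P3: {Z-α}
  P4: {}
  P5: {Z-α, Z-β}
No 2 sites suffice: every size-2 union leaves at least one demand point uncovered.
But {P1, P2, P5} covers everything, so the minimum is 3.

3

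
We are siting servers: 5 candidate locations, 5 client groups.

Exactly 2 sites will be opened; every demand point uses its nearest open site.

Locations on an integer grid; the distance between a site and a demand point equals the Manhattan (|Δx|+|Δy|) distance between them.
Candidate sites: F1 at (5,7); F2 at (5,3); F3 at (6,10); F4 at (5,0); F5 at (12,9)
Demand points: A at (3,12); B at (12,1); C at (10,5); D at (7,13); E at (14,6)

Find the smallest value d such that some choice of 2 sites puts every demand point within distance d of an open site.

8

Open {F1, F5}.
  Farthest demand point is B at distance 8 (to F5); all others are ≤ 8.
With {F3, F5} the worst case is 8.
With {F1, F2} the worst case is 10.
No size-2 selection achieves below 8.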